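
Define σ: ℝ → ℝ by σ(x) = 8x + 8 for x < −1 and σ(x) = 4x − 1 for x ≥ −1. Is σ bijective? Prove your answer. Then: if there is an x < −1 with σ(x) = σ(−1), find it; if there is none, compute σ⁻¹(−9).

-13/8

Both pieces are strictly increasing (slopes 8 and 4), so each is injective on its own interval.
The left piece maps (−∞, −1) onto (−∞, 0); the right piece maps [−1, ∞) onto [−5, ∞).
These images overlap. In particular σ(−1) = −5 (right piece), and solving 8x + 8 = −5 on the left piece gives x = −13/8 < −1.
So σ(−13/8) = σ(−1) with −13/8 ≠ −1, and σ is not injective, hence not bijective. This x = −13/8 is the requested value below −1.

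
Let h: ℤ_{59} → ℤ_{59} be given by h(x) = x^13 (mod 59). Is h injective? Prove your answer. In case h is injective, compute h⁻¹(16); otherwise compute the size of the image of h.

49

Since 59 is prime, the nonzero elements of ℤ_{59} form a cyclic group of order 58.
As gcd(13, 58) = 1, raising to the 13th power is a bijection on this group: if x_1^13 ≡ x_2^13 then (x_1x_2^{−1})^13 = 1, and the only element of order dividing gcd(13, 58) = 1 is 1, so x_1 = x_2.
With h(0) = 0 this makes h injective on all of ℤ_{59}, hence bijective (finite equal-size domain and codomain). In particular h is injective.
Since h is injective, we find the preimage of 16. The inverse of x ↦ x^13 on (ℤ_{59})^× is x ↦ x^9, because 13·9 = 117 = 2·58 + 1 ≡ 1 (mod 58) and x^{58} = 1 for x ≠ 0 (Fermat). So h⁻¹(16) = 16^9 mod 59.
Repeated squaring mod 59: 16^1 ≡ 16, 16^2 ≡ 16² = 256 ≡ 20, 16^4 ≡ 20² = 400 ≡ 46, 16^8 ≡ 46² = 2116 ≡ 51. Since 9 = 8 + 1, 16^9 ≡ 51·16: 51·16 = 816 ≡ 49. So 16^9 ≡ 49 (mod 59).
Hence h⁻¹(16) = 49.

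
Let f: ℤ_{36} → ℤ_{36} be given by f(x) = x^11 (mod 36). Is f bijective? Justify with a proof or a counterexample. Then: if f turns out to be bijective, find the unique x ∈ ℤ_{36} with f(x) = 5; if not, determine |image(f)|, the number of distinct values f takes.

21

f(0) = 0^11 = 0.
f(6): Repeated squaring mod 36: 6^1 ≡ 6, 6^2 ≡ 6² = 36 ≡ 0, 6^4 ≡ 0² = 0, 6^8 ≡ 0² = 0. Since 11 = 8 + 2 + 1, 6^11 ≡ 0·0·6: 0·0 = 0, then 0·6 = 0. So 6^11 ≡ 0 (mod 36).
So f(0) = f(6) = 0 while 0 ≠ 6, hence f is not injective, hence not bijective.
Since f is not bijective, we determine |image(f)|. Computing x^11 mod 36 for each x (by repeated squaring, reducing mod 36 at every step), the values f(0), f(1), …, f(35) are: 0, 1, 32, 27, 16, 29, 0, 31, 8, 9, 28, 23, 0, 25, 20, 27, 4, 17, 0, 19, 32, 9, 16, 11, 0, 13, 8, 27, 28, 5, 0, 7, 20, 9, 4, 35.
The distinct values are {0, 1, 4, 5, 7, 8, 9, 11, 13, 16, 17, 19, 20, 23, 25, 27, 28, 29, 31, 32, 35}; there are 21 of them.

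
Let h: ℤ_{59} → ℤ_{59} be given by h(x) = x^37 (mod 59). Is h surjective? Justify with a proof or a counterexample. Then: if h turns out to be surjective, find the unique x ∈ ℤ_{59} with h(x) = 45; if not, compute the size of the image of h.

Since 59 is prime, the nonzero elements of ℤ_{59} form a cyclic group of order 58.
As gcd(37, 58) = 1, raising to the 37th power is a bijection on this group: if s^37 ≡ t^37 then (st^{−1})^37 = 1, and the only element of order dividing gcd(37, 58) = 1 is 1, so s = t.
With h(0) = 0 this makes h injective on all of ℤ_{59}, hence bijective (finite equal-size domain and codomain). In particular h is surjective.
Since h is surjective, we find the preimage of 45. The inverse of x ↦ x^37 on (ℤ_{59})^× is x ↦ x^11, because 37·11 = 407 = 7·58 + 1 ≡ 1 (mod 58) and x^{58} = 1 for x ≠ 0 (Fermat). So h⁻¹(45) = 45^11 mod 59.
Repeated squaring mod 59: 45^1 ≡ 45, 45^2 ≡ 45² = 2025 ≡ 19, 45^4 ≡ 19² = 361 ≡ 7, 45^8 ≡ 7² = 49. Since 11 = 8 + 2 + 1, 45^11 ≡ 49·19·45: 49·19 = 931 ≡ 46, then 46·45 = 2070 ≡ 5. So 45^11 ≡ 5 (mod 59).
Hence h⁻¹(45) = 5.

5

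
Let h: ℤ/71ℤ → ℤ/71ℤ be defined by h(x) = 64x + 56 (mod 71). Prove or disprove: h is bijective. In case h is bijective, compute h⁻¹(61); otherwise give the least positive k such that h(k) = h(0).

50

Suppose h(x_1) = h(x_2) in ℤ/71ℤ. Then 64x_1 + 56 ≡ 64x_2 + 56 (mod 71), hence 64(x_1 − x_2) ≡ 0 (mod 71).
Since gcd(64, 71) = 1, 64 is invertible modulo 71, therefore x_1 − x_2 ≡ 0 (mod 71), i.e. x_1 = x_2.
We now compute 64⁻¹ mod 71 explicitly. Euclid's algorithm: 71 = 1·64 + 7, 64 = 9·7 + 1; back-substituting gives 1 = 10·64 − 9·71, so 64⁻¹ ≡ 10 (mod 71).
For any y ∈ ℤ/71ℤ, x = 10(y − 56) mod 71 satisfies h(x) = 64·10(y − 56) + 56 ≡ y (since 64·10 ≡ 1 mod 71). So every y has a preimage.
Hence h is bijective.
Since h is bijective, we compute h⁻¹(61): solve 64x + 56 ≡ 61 (mod 71), i.e. 64x ≡ 5 (mod 71).
Multiplying by 64⁻¹ = 10 gives x ≡ 10·5 = 50 ≡ 50 (mod 71).
Check: h(50) = 64·50 + 56 = 3256 = 45·71 + 61 ≡ 61 (mod 71).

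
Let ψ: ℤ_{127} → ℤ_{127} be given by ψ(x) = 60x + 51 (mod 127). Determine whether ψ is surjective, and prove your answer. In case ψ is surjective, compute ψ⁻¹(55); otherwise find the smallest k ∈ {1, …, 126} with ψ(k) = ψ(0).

17

Recall: ψ is surjective if every y in the codomain equals ψ(x) for some x in the domain.
Since gcd(60, 127) = 1, 60 is invertible modulo 127. Euclid's algorithm: 127 = 2·60 + 7, 60 = 8·7 + 4, 7 = 1·4 + 3, 4 = 1·3 + 1; back-substituting gives 1 = 36·60 − 17·127, so 60⁻¹ ≡ 36 (mod 127).
Then y ↦ 36(y − 51) is a two-sided inverse to ψ, so every y ∈ ℤ_{127} has a preimage.
Therefore ψ is surjective.
Since ψ is surjective, we compute ψ⁻¹(55): solve 60x + 51 ≡ 55 (mod 127), i.e. 60x ≡ 4 (mod 127).
Multiplying by 60⁻¹ = 36 gives x ≡ 36·4 = 144 = 1·127 + 17 ≡ 17 (mod 127).
Check: ψ(17) = 60·17 + 51 = 1071 = 8·127 + 55 ≡ 55 (mod 127).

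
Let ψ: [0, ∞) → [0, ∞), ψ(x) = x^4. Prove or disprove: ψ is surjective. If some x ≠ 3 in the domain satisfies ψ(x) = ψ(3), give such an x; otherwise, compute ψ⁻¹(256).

For any y ∈ [0, ∞), x = y^{1/4} ∈ [0, ∞) gives ψ(x) = y, so ψ is surjective.
Since x ↦ x^4 is strictly increasing on [0, ∞), it is injective there, so no x ≠ 3 in the domain has ψ(x) = ψ(3). We therefore compute ψ⁻¹(256) = 256^{1/4} = 4 (indeed 4^4 = 256).

4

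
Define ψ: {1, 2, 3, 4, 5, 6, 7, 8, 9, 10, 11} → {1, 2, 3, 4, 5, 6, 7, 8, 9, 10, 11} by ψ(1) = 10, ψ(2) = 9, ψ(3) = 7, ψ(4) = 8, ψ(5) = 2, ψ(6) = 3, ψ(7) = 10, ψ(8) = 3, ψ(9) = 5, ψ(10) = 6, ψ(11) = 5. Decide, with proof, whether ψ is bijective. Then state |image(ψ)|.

ψ(1) = 10 = ψ(7) with 1 ≠ 7, so ψ is not injective, hence not bijective.
The image of ψ is {2, 3, 5, 6, 7, 8, 9, 10}, which has 8 elements.

8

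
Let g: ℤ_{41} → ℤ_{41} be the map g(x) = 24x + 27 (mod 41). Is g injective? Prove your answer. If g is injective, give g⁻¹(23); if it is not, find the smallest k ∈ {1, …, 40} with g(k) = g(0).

34

Suppose g(x_1) = g(x_2) in ℤ_{41}. Then 24x_1 + 27 ≡ 24x_2 + 27 (mod 41), hence 24(x_1 − x_2) ≡ 0 (mod 41).
Since gcd(24, 41) = 1, 24 is invertible modulo 41, hence x_1 − x_2 ≡ 0 (mod 41), i.e. x_1 = x_2.
Thus g is injective.
We now compute 24⁻¹ mod 41 explicitly. Euclid's algorithm: 41 = 1·24 + 17, 24 = 1·17 + 7, 17 = 2·7 + 3, 7 = 2·3 + 1; back-substituting gives 1 = 12·24 − 7·41, so 24⁻¹ ≡ 12 (mod 41).
Since g is injective, we find g⁻¹(23): we need 24x ≡ 23 − 27 ≡ 37 (mod 41). Using 24⁻¹ = 12: x ≡ 12·37 = 444 = 10·41 + 34, so x = 34.
Check: g(34) = 24·34 + 27 = 843 = 20·41 + 23 ≡ 23 (mod 41).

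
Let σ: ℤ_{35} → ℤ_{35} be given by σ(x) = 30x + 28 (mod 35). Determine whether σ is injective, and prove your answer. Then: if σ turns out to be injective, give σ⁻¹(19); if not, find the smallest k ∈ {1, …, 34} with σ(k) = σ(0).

7

We have gcd(30, 35) = 5 > 1. Taking s = 0 and t = 7: σ(0) = 28 and σ(7) = 30·7 + 28 = 238 ≡ 28 (mod 35).
So σ(0) = σ(7) while 0 ≠ 7, hence σ is not injective.
Since σ is not injective, we find the least positive k with σ(k) = σ(0): this means 30k ≡ 0 (mod 35), i.e. 35 ∣ 30k. Since gcd(30, 35) = 5, dividing through by 5 this holds exactly when 7 ∣ 6k, and as gcd(6, 7) = 1, exactly when 7 ∣ k.
The smallest positive such k is 7.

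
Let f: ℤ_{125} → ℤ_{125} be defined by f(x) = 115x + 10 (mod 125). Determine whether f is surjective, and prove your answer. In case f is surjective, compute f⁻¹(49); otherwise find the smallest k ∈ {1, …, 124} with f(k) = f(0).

Since gcd(115, 125) = 5, we have 115x ≡ 0 (mod 5) for all x, so f(x) ≡ 0 (mod 5).
But 1 ≢ 0 (mod 5), so 1 ∈ ℤ_{125} has no preimage. Hence f is not surjective.
Since f is not surjective, we find the least positive k with f(k) = f(0): this means 115k ≡ 0 (mod 125), i.e. 125 ∣ 115k. Since gcd(115, 125) = 5, dividing through by 5 this holds exactly when 25 ∣ 23k, and as gcd(23, 25) = 1, exactly when 25 ∣ k.
The smallest positive such k is 25.

25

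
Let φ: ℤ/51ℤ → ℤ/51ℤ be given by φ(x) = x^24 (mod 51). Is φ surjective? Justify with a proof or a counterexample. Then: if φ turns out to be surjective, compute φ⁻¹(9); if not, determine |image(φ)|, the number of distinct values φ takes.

φ(1) = 1^24 = 1.
φ(2): Repeated squaring mod 51: 2^1 ≡ 2, 2^2 ≡ 2² = 4, 2^4 ≡ 4² = 16, 2^8 ≡ 16² = 256 ≡ 1, 2^16 ≡ 1² = 1. Since 24 = 16 + 8, 2^24 ≡ 1·1: 1·1 = 1. So 2^24 ≡ 1 (mod 51).
So φ(1) = φ(2) = 1 while 1 ≠ 2, hence φ is not injective.
A non-injective map from the 51-element set ℤ/51ℤ to itself takes at most 50 distinct values, so it cannot be surjective. Therefore φ is not surjective.
Since φ is not surjective, we determine |image(φ)|. Computing x^24 mod 51 for each x (by repeated squaring, reducing mod 51 at every step), the values φ(0), φ(1), …, φ(50) are: 0, 1, 1, 33, 1, 16, 33, 16, 1, 18, 16, 16, 33, 1, 16, 18, 1, 34, 18, 1, 16, 18, 16, 16, 33, 1, 1, 33, 16, 16, 18, 16, 1, 18, 34, 1, 18, 16, 1, 33, 16, 16, 18, 1, 16, 33, 16, 1, 33, 1, 1.
The distinct values are {0, 1, 16, 18, 33, 34}; there are 6 of them.

6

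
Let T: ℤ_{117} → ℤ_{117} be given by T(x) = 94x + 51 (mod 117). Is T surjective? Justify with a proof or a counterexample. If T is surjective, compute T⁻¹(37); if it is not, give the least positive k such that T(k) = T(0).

Since gcd(94, 117) = 1, 94 is invertible modulo 117. Euclid's algorithm: 117 = 1·94 + 23, 94 = 4·23 + 2, 23 = 11·2 + 1; back-substituting gives 1 = 61·94 − 49·117, so 94⁻¹ ≡ 61 (mod 117).
Then y ↦ 61(y − 51) is a two-sided inverse to T, so every y ∈ ℤ_{117} has a preimage.
Hence T is surjective.
Since T is surjective, we find T⁻¹(37): we need 94x ≡ 37 − 51 ≡ 103 (mod 117). Using 94⁻¹ = 61: x ≡ 61·103 = 6283 = 53·117 + 82, so x = 82.
Check: T(82) = 94·82 + 51 = 7759 = 66·117 + 37 ≡ 37 (mod 117).

82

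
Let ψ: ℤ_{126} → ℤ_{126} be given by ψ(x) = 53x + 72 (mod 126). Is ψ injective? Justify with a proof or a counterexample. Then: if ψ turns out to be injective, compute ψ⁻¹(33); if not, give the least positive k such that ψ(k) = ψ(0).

By definition, ψ is injective when ψ(x_1) = ψ(x_2) forces x_1 = x_2.
If ψ(x_1) = ψ(x_2), then 53x_1 ≡ 53x_2 (mod 126). Because gcd(53, 126) = 1, we may cancel 53 to get x_1 ≡ x_2 (mod 126).
So ψ is injective.
We now compute 53⁻¹ mod 126 explicitly. Euclid's algorithm: 126 = 2·53 + 20, 53 = 2·20 + 13, 20 = 1·13 + 7, 13 = 1·7 + 6, 7 = 1·6 + 1; back-substituting gives 1 = 107·53 − 45·126, so 53⁻¹ ≡ 107 (mod 126).
Since ψ is injective, we compute ψ⁻¹(33): solve 53x + 72 ≡ 33 (mod 126), i.e. 53x ≡ 87 (mod 126).
Multiplying by 53⁻¹ = 107 gives x ≡ 107·87 = 9309 = 73·126 + 111 ≡ 111 (mod 126).
Check: ψ(111) = 53·111 + 72 = 5955 = 47·126 + 33 ≡ 33 (mod 126).

111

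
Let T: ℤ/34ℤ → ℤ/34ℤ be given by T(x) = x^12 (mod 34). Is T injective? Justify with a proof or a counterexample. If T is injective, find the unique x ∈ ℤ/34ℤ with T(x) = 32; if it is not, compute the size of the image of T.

T(3): Repeated squaring mod 34: 3^1 ≡ 3, 3^2 ≡ 3² = 9, 3^4 ≡ 9² = 81 ≡ 13, 3^8 ≡ 13² = 169 ≡ 33. Since 12 = 8 + 4, 3^12 ≡ 33·13: 33·13 = 429 ≡ 21. So 3^12 ≡ 21 (mod 34).
T(5): Repeated squaring mod 34: 5^1 ≡ 5, 5^2 ≡ 5² = 25, 5^4 ≡ 25² = 625 ≡ 13, 5^8 ≡ 13² = 169 ≡ 33. Since 12 = 8 + 4, 5^12 ≡ 33·13: 33·13 = 429 ≡ 21. So 5^12 ≡ 21 (mod 34).
So T(3) = T(5) = 21 while 3 ≠ 5, so T is not injective.
Since T is not injective, we determine |image(T)|. Computing x^12 mod 34 for each x (by repeated squaring, reducing mod 34 at every step), the values T(0), T(1), …, T(33) are: 0, 1, 16, 21, 18, 21, 30, 13, 16, 33, 30, 13, 4, 1, 4, 33, 18, 17, 18, 33, 4, 1, 4, 13, 30, 33, 16, 13, 30, 21, 18, 21, 16, 1.
The distinct values are {0, 1, 4, 13, 16, 17, 18, 21, 30, 33}; there are 10 of them.

10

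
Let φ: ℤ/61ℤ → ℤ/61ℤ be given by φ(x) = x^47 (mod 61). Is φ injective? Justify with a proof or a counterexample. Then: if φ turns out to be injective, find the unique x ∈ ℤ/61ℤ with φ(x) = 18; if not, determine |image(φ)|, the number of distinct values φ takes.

Since 61 is prime, the nonzero elements of ℤ/61ℤ form a cyclic group of order 60.
As gcd(47, 60) = 1, raising to the 47th power is a bijection on this group: if a^47 ≡ b^47 then (ab^{−1})^47 = 1, and the only element of order dividing gcd(47, 60) = 1 is 1, so a = b.
With φ(0) = 0 this makes φ injective on all of ℤ/61ℤ, hence bijective (finite equal-size domain and codomain). In particular φ is injective.
Since φ is injective, we find the preimage of 18. The inverse of x ↦ x^47 on (ℤ/61ℤ)^× is x ↦ x^23, because 47·23 = 1081 = 18·60 + 1 ≡ 1 (mod 60) and x^{60} = 1 for x ≠ 0 (Fermat). So φ⁻¹(18) = 18^23 mod 61.
Repeated squaring mod 61: 18^1 ≡ 18, 18^2 ≡ 18² = 324 ≡ 19, 18^4 ≡ 19² = 361 ≡ 56, 18^8 ≡ 56² = 3136 ≡ 25, 18^16 ≡ 25² = 625 ≡ 15. Since 23 = 16 + 4 + 2 + 1, 18^23 ≡ 15·56·19·18: 15·56 = 840 ≡ 47, then 47·19 = 893 ≡ 39, then 39·18 = 702 ≡ 31. So 18^23 ≡ 31 (mod 61).
Hence φ⁻¹(18) = 31.

31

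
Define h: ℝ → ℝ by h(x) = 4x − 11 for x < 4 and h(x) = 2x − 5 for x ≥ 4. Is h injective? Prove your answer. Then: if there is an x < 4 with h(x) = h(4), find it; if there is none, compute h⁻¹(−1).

7/2

Both pieces are strictly increasing (slopes 4 and 2), so each is injective on its own interval.
The left piece maps (−∞, 4) onto (−∞, 5); the right piece maps [4, ∞) onto [3, ∞).
These images overlap. In particular h(4) = 3 (right piece), and solving 4x − 11 = 3 on the left piece gives x = 7/2 < 4.
So h(7/2) = h(4) with 7/2 ≠ 4, and h is not injective. This x = 7/2 is the requested value below 4.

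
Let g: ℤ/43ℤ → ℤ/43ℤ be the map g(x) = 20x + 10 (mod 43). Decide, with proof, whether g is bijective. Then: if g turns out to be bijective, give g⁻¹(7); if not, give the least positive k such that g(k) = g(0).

2

If g(s) = g(t), then 20s ≡ 20t (mod 43). Because gcd(20, 43) = 1, we may cancel 20 to get s ≡ t (mod 43).
We now compute 20⁻¹ mod 43 explicitly. Euclid's algorithm: 43 = 2·20 + 3, 20 = 6·3 + 2, 3 = 1·2 + 1; back-substituting gives 1 = 28·20 − 13·43, so 20⁻¹ ≡ 28 (mod 43).
For any y ∈ ℤ/43ℤ, x = 28(y − 10) mod 43 satisfies g(x) = 20·28(y − 10) + 10 ≡ y (since 20·28 ≡ 1 mod 43). So every y has a preimage.
Hence g is bijective.
Since g is bijective, we compute g⁻¹(7): solve 20x + 10 ≡ 7 (mod 43), i.e. 20x ≡ 40 (mod 43).
Multiplying by 20⁻¹ = 28 gives x ≡ 28·40 = 1120 = 26·43 + 2 ≡ 2 (mod 43).
Check: g(2) = 20·2 + 10 = 50 = 1·43 + 7 ≡ 7 (mod 43).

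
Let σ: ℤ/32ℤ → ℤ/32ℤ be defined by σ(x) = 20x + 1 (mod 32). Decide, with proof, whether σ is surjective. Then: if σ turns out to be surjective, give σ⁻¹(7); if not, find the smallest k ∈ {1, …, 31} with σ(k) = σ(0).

8

Recall: σ is surjective if every y in the codomain equals σ(x) for some x in the domain.
Since gcd(20, 32) = 4, we have 20x ≡ 0 (mod 4) for all x, so σ(x) ≡ 1 (mod 4).
But 0 ≢ 1 (mod 4), so 0 ∈ ℤ/32ℤ has no preimage. Thus σ is not surjective.
Since σ is not surjective, we find the least positive k with σ(k) = σ(0): this means 20k ≡ 0 (mod 32), i.e. 32 ∣ 20k. Since gcd(20, 32) = 4, dividing through by 4 this holds exactly when 8 ∣ 5k, and as gcd(5, 8) = 1, exactly when 8 ∣ k.
The smallest positive such k is 8.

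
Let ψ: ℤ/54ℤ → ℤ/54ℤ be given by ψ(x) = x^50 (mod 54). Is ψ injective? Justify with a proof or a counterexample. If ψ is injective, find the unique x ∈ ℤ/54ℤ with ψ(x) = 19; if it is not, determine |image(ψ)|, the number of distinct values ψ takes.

ψ(0) = 0^50 = 0.
ψ(6): Repeated squaring mod 54: 6^1 ≡ 6, 6^2 ≡ 6² = 36, 6^4 ≡ 36² = 1296 ≡ 0, 6^8 ≡ 0² = 0, 6^16 ≡ 0² = 0, 6^32 ≡ 0² = 0. Since 50 = 32 + 16 + 2, 6^50 ≡ 0·0·36: 0·0 = 0, then 0·36 = 0. So 6^50 ≡ 0 (mod 54).
So ψ(0) = ψ(6) = 0 while 0 ≠ 6, thus ψ is not injective.
Since ψ is not injective, we determine |image(ψ)|. Computing x^50 mod 54 for each x (by repeated squaring, reducing mod 54 at every step), the values ψ(0), ψ(1), …, ψ(53) are: 0, 1, 22, 27, 52, 7, 0, 13, 10, 27, 46, 31, 0, 43, 16, 27, 4, 19, 0, 37, 40, 27, 34, 25, 0, 49, 28, 27, 28, 49, 0, 25, 34, 27, 40, 37, 0, 19, 4, 27, 16, 43, 0, 31, 46, 27, 10, 13, 0, 7, 52, 27, 22, 1.
The distinct values are {0, 1, 4, 7, 10, 13, 16, 19, 22, 25, 27, 28, 31, 34, 37, 40, 43, 46, 49, 52}; there are 20 of them.

20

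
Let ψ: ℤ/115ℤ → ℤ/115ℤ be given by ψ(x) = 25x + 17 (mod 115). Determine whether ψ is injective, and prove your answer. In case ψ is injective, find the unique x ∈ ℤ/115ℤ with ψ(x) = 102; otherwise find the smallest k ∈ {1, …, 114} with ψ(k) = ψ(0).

23

Recall: injectivity means: for all u, v in the domain, ψ(u) = ψ(v) implies u = v.
We have gcd(25, 115) = 5 > 1. Taking u = 0 and v = 23: ψ(0) = 17 and ψ(23) = 25·23 + 17 = 592 ≡ 17 (mod 115).
So ψ(0) = ψ(23) while 0 ≠ 23, so ψ is not injective.
Since ψ is not injective, we find the least positive k with ψ(k) = ψ(0): this means 25k ≡ 0 (mod 115), i.e. 115 ∣ 25k. Since gcd(25, 115) = 5, dividing through by 5 this holds exactly when 23 ∣ 5k, and as gcd(5, 23) = 1, exactly when 23 ∣ k.
The smallest positive such k is 23.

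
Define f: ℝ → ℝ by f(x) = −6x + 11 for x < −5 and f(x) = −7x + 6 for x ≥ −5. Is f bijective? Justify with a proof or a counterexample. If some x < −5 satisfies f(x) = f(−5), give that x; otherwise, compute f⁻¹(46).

-35/6

Both pieces are strictly decreasing (slopes −6 and −7), so each is injective on its own interval.
The left piece maps (−∞, −5) onto (41, ∞); the right piece maps [−5, ∞) onto (−∞, 41].
Since 41 = 41, the images partition ℝ: f is injective and surjective, hence bijective.
Because the two images are disjoint, no x < −5 has f(x) = f(−5), so we compute f⁻¹(46): 46 lies in (41, ∞), so solve −6x + 11 = 46: x = (46 − 11)/(−6) = −35/6.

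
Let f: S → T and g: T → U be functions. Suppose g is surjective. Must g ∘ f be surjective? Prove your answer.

No. Take S = {0}, T = U = {0, 1, 2, 3}, f(0) = 0, and g = identity (surjective).
Then (g ∘ f)(0) = 0, and 3 ∈ U has no preimage under g ∘ f, so g ∘ f is not surjective.

not surjective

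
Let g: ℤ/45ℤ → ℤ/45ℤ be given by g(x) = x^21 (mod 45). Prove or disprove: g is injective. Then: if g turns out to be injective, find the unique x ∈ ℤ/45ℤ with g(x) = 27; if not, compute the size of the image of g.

15

g(0) = 0^21 = 0.
g(15): Repeated squaring mod 45: 15^1 ≡ 15, 15^2 ≡ 15² = 225 ≡ 0, 15^4 ≡ 0² = 0, 15^8 ≡ 0² = 0, 15^16 ≡ 0² = 0. Since 21 = 16 + 4 + 1, 15^21 ≡ 0·0·15: 0·0 = 0, then 0·15 = 0. So 15^21 ≡ 0 (mod 45).
So g(0) = g(15) = 0 while 0 ≠ 15, hence g is not injective.
Since g is not injective, we determine |image(g)|. Computing x^21 mod 45 for each x (by repeated squaring, reducing mod 45 at every step), the values g(0), g(1), …, g(44) are: 0, 1, 17, 18, 19, 35, 36, 37, 8, 9, 10, 26, 27, 28, 44, 0, 1, 17, 18, 19, 35, 36, 37, 8, 9, 10, 26, 27, 28, 44, 0, 1, 17, 18, 19, 35, 36, 37, 8, 9, 10, 26, 27, 28, 44.
The distinct values are {0, 1, 8, 9, 10, 17, 18, 19, 26, 27, 28, 35, 36, 37, 44}; there are 15 of them.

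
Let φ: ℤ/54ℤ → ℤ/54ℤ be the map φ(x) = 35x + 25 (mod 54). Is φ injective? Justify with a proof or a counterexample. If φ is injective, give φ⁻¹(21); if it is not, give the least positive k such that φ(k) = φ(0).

40

Recall that injectivity means: for all s, t in the domain, φ(s) = φ(t) implies s = t.
If φ(s) = φ(t), then 35s ≡ 35t (mod 54). Because gcd(35, 54) = 1, we may cancel 35 to get s ≡ t (mod 54).
Therefore φ is injective.
We now compute 35⁻¹ mod 54 explicitly. Euclid's algorithm: 54 = 1·35 + 19, 35 = 1·19 + 16, 19 = 1·16 + 3, 16 = 5·3 + 1; back-substituting gives 1 = 17·35 − 11·54, so 35⁻¹ ≡ 17 (mod 54).
Since φ is injective, we compute φ⁻¹(21): solve 35x + 25 ≡ 21 (mod 54), i.e. 35x ≡ 50 (mod 54).
Multiplying by 35⁻¹ = 17 gives x ≡ 17·50 = 850 = 15·54 + 40 ≡ 40 (mod 54).
Check: φ(40) = 35·40 + 25 = 1425 = 26·54 + 21 ≡ 21 (mod 54).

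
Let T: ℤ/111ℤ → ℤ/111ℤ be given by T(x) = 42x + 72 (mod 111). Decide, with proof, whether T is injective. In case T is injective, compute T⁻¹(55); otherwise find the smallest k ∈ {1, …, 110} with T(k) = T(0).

We have gcd(42, 111) = 3 > 1. Taking a = 0 and b = 37: T(0) = 72 and T(37) = 42·37 + 72 = 1626 ≡ 72 (mod 111).
So T(0) = T(37) while 0 ≠ 37, therefore T is not injective.
Since T is not injective, we find the least positive k with T(k) = T(0): this means 42k ≡ 0 (mod 111), i.e. 111 ∣ 42k. Since gcd(42, 111) = 3, dividing through by 3 this holds exactly when 37 ∣ 14k, and as gcd(14, 37) = 1, exactly when 37 ∣ k.
The smallest positive such k is 37.

37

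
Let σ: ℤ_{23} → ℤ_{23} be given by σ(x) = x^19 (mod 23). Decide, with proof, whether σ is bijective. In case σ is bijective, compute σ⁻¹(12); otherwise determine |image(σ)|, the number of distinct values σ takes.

16

Since 23 is prime, the nonzero elements of ℤ_{23} form a cyclic group of order 22.
As gcd(19, 22) = 1, raising to the 19th power is a bijection on this group: if u^19 ≡ v^19 then (uv^{−1})^19 = 1, and the only element of order dividing gcd(19, 22) = 1 is 1, so u = v.
With σ(0) = 0 this makes σ injective on all of ℤ_{23}, hence bijective (finite equal-size domain and codomain). In particular σ is bijective.
Since σ is bijective, we find the preimage of 12. The inverse of x ↦ x^19 on (ℤ_{23})^× is x ↦ x^7, because 19·7 = 133 = 6·22 + 1 ≡ 1 (mod 22) and x^{22} = 1 for x ≠ 0 (Fermat). So σ⁻¹(12) = 12^7 mod 23.
Repeated squaring mod 23: 12^1 ≡ 12, 12^2 ≡ 12² = 144 ≡ 6, 12^4 ≡ 6² = 36 ≡ 13. Since 7 = 4 + 2 + 1, 12^7 ≡ 13·6·12: 13·6 = 78 ≡ 9, then 9·12 = 108 ≡ 16. So 12^7 ≡ 16 (mod 23).
Hence σ⁻¹(12) = 16.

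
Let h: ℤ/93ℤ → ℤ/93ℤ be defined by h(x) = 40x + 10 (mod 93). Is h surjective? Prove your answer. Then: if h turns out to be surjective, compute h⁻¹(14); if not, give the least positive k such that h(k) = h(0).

28

Since gcd(40, 93) = 1, 40 is invertible modulo 93. Euclid's algorithm: 93 = 2·40 + 13, 40 = 3·13 + 1; back-substituting gives 1 = 7·40 − 3·93, so 40⁻¹ ≡ 7 (mod 93).
Then y ↦ 7(y − 10) is a two-sided inverse to h, so every y ∈ ℤ/93ℤ has a preimage.
Thus h is surjective.
Since h is surjective, we find h⁻¹(14): we need 40x ≡ 14 − 10 ≡ 4 (mod 93). Using 40⁻¹ = 7: x ≡ 7·4 = 28, so x = 28.
Check: h(28) = 40·28 + 10 = 1130 = 12·93 + 14 ≡ 14 (mod 93).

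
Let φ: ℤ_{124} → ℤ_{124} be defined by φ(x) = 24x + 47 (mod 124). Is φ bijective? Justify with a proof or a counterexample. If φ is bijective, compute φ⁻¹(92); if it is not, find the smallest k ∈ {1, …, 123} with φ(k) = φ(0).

31

We have gcd(24, 124) = 4 > 1. Taking x_1 = 0 and x_2 = 31: φ(0) = 47 and φ(31) = 24·31 + 47 = 791 ≡ 47 (mod 124).
So φ(0) = φ(31) while 0 ≠ 31, thus φ is not injective, hence not bijective.
Since φ is not bijective, we find the least positive k with φ(k) = φ(0): this means 24k ≡ 0 (mod 124), i.e. 124 ∣ 24k. Since gcd(24, 124) = 4, dividing through by 4 this holds exactly when 31 ∣ 6k, and as gcd(6, 31) = 1, exactly when 31 ∣ k.
The smallest positive such k is 31.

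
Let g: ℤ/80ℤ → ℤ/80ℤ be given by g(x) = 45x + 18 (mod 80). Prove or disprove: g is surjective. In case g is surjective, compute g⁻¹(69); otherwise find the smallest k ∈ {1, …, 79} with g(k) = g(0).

Since gcd(45, 80) = 5, we have 45x ≡ 0 (mod 5) for all x, so g(x) ≡ 3 (mod 5).
But 0 ≢ 3 (mod 5), so 0 ∈ ℤ/80ℤ has no preimage. Thus g is not surjective.
Since g is not surjective, we find the least positive k with g(k) = g(0): this means 45k ≡ 0 (mod 80), i.e. 80 ∣ 45k. Since gcd(45, 80) = 5, dividing through by 5 this holds exactly when 16 ∣ 9k, and as gcd(9, 16) = 1, exactly when 16 ∣ k.
The smallest positive such k is 16.

16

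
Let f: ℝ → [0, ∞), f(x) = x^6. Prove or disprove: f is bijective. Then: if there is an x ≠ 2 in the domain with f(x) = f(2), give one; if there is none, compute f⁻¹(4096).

-2

f(2) = 64 = (−2)^6 = f(−2) (since 6 is even), with 2 ≠ −2. So f is not injective, hence not bijective.
For the follow-up, such an x exists: taking x = −2 ∈ ℝ gives f(−2) = 64 = f(2) with −2 ≠ 2.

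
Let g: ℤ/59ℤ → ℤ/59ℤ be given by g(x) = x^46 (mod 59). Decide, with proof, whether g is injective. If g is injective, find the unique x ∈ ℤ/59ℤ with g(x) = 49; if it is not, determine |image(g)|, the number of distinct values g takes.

g(29): Repeated squaring mod 59: 29^1 ≡ 29, 29^2 ≡ 29² = 841 ≡ 15, 29^4 ≡ 15² = 225 ≡ 48, 29^8 ≡ 48² = 2304 ≡ 3, 29^16 ≡ 3² = 9, 29^32 ≡ 9² = 81 ≡ 22. Since 46 = 32 + 8 + 4 + 2, 29^46 ≡ 22·3·48·15: 22·3 = 66 ≡ 7, then 7·48 = 336 ≡ 41, then 41·15 = 615 ≡ 25. So 29^46 ≡ 25 (mod 59).
g(30): Repeated squaring mod 59: 30^1 ≡ 30, 30^2 ≡ 30² = 900 ≡ 15, 30^4 ≡ 15² = 225 ≡ 48, 30^8 ≡ 48² = 2304 ≡ 3, 30^16 ≡ 3² = 9, 30^32 ≡ 9² = 81 ≡ 22. Since 46 = 32 + 8 + 4 + 2, 30^46 ≡ 22·3·48·15: 22·3 = 66 ≡ 7, then 7·48 = 336 ≡ 41, then 41·15 = 615 ≡ 25. So 30^46 ≡ 25 (mod 59).
So g(29) = g(30) = 25 while 29 ≠ 30, thus g is not injective.
Since g is not injective, we determine |image(g)|. Computing x^46 mod 59 for each x (by repeated squaring, reducing mod 59 at every step), the values g(0), g(1), …, g(58) are: 0, 1, 26, 19, 27, 36, 22, 46, 53, 7, 51, 45, 41, 17, 16, 35, 21, 9, 5, 20, 28, 48, 49, 12, 4, 57, 29, 15, 3, 25, 25, 3, 15, 29, 57, 4, 12, 49, 48, 28, 20, 5, 9, 21, 35, 16, 17, 41, 45, 51, 7, 53, 46, 22, 36, 27, 19, 26, 1.
The distinct values are {0, 1, 3, 4, 5, 7, 9, 12, 15, 16, 17, 19, 20, 21, 22, 25, 26, 27, 28, 29, 35, 36, 41, 45, 46, 48, 49, 51, 53, 57}; there are 30 of them.

30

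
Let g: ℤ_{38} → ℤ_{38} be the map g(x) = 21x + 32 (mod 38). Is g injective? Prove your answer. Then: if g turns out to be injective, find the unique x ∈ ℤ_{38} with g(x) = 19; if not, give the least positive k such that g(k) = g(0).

3

Suppose g(u) = g(v) in ℤ_{38}. Then 21u + 32 ≡ 21v + 32 (mod 38), so 21(u − v) ≡ 0 (mod 38).
Since gcd(21, 38) = 1, 21 is invertible modulo 38, therefore u − v ≡ 0 (mod 38), i.e. u = v.
Therefore g is injective.
We now compute 21⁻¹ mod 38 explicitly. Euclid's algorithm: 38 = 1·21 + 17, 21 = 1·17 + 4, 17 = 4·4 + 1; back-substituting gives 1 = 29·21 − 16·38, so 21⁻¹ ≡ 29 (mod 38).
Since g is injective, we find g⁻¹(19): we need 21x ≡ 19 − 32 ≡ 25 (mod 38). Using 21⁻¹ = 29: x ≡ 29·25 = 725 = 19·38 + 3, so x = 3.
Check: g(3) = 21·3 + 32 = 95 = 2·38 + 19 ≡ 19 (mod 38).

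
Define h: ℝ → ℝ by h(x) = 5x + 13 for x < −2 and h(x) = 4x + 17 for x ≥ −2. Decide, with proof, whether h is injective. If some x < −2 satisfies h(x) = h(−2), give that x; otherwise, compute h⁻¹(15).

Both pieces are strictly increasing (slopes 5 and 4), so each is injective on its own interval.
The left piece maps (−∞, −2) onto (−∞, 3); the right piece maps [−2, ∞) onto [9, ∞).
These images are disjoint, so no value is attained by both pieces. Therefore h is injective.
Because the two images are disjoint, no x < −2 has h(x) = h(−2), so we compute h⁻¹(15): 15 lies in [9, ∞), so solve 4x + 17 = 15: x = (15 − 17)/4 = −1/2.

-1/2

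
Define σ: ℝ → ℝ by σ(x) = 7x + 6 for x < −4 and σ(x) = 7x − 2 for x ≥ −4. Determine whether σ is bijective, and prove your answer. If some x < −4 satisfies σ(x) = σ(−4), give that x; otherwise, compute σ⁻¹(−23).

-36/7

Both pieces are strictly increasing (slopes 7 and 7), so each is injective on its own interval.
The left piece maps (−∞, −4) onto (−∞, −22); the right piece maps [−4, ∞) onto [−30, ∞).
These images overlap. In particular σ(−4) = −30 (right piece), and solving 7x + 6 = −30 on the left piece gives x = −36/7 < −4.
So σ(−36/7) = σ(−4) with −36/7 ≠ −4, and σ is not injective, hence not bijective. This x = −36/7 is the requested value below −4.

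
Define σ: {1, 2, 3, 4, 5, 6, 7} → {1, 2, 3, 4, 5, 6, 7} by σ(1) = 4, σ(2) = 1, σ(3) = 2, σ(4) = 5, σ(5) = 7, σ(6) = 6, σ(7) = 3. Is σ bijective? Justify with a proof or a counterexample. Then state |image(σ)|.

The values 4, 1, 2, 5, 7, 6, 3 are a permutation of {1, 2, 3, 4, 5, 6, 7}: each element appears exactly once.
So σ is injective and surjective, hence bijective.
The image of σ is {1, 2, 3, 4, 5, 6, 7}, which has 7 elements.

7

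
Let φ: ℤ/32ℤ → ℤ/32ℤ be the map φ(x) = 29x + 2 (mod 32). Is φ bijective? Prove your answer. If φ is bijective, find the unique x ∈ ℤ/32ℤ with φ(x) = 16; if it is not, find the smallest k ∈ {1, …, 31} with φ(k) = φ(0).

Recall that injectivity means: for all x_1, x_2 in the domain, φ(x_1) = φ(x_2) implies x_1 = x_2.
If φ(x_1) = φ(x_2), then 29x_1 ≡ 29x_2 (mod 32). Because gcd(29, 32) = 1, we may cancel 29 to get x_1 ≡ x_2 (mod 32).
We now compute 29⁻¹ mod 32 explicitly. Euclid's algorithm: 32 = 1·29 + 3, 29 = 9·3 + 2, 3 = 1·2 + 1; back-substituting gives 1 = 21·29 − 19·32, so 29⁻¹ ≡ 21 (mod 32).
For any y ∈ ℤ/32ℤ, x = 21(y − 2) mod 32 satisfies φ(x) = 29·21(y − 2) + 2 ≡ y (since 29·21 ≡ 1 mod 32). So every y has a preimage.
Thus φ is bijective.
Since φ is bijective, we find φ⁻¹(16): we need 29x ≡ 16 − 2 ≡ 14 (mod 32). Using 29⁻¹ = 21: x ≡ 21·14 = 294 = 9·32 + 6, so x = 6.
Check: φ(6) = 29·6 + 2 = 176 = 5·32 + 16 ≡ 16 (mod 32).

6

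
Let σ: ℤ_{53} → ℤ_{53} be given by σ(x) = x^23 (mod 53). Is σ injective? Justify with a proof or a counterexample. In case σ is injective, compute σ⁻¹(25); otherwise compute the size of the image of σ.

38

Since 53 is prime, the nonzero elements of ℤ_{53} form a cyclic group of order 52.
As gcd(23, 52) = 1, raising to the 23rd power is a bijection on this group: if u^23 ≡ v^23 then (uv^{−1})^23 = 1, and the only element of order dividing gcd(23, 52) = 1 is 1, so u = v.
With σ(0) = 0 this makes σ injective on all of ℤ_{53}, hence bijective (finite equal-size domain and codomain). In particular σ is injective.
Since σ is injective, we find the preimage of 25. The inverse of x ↦ x^23 on (ℤ_{53})^× is x ↦ x^43, because 23·43 = 989 = 19·52 + 1 ≡ 1 (mod 52) and x^{52} = 1 for x ≠ 0 (Fermat). So σ⁻¹(25) = 25^43 mod 53.
Repeated squaring mod 53: 25^1 ≡ 25, 25^2 ≡ 25² = 625 ≡ 42, 25^4 ≡ 42² = 1764 ≡ 15, 25^8 ≡ 15² = 225 ≡ 13, 25^16 ≡ 13² = 169 ≡ 10, 25^32 ≡ 10² = 100 ≡ 47. Since 43 = 32 + 8 + 2 + 1, 25^43 ≡ 47·13·42·25: 47·13 = 611 ≡ 28, then 28·42 = 1176 ≡ 10, then 10·25 = 250 ≡ 38. So 25^43 ≡ 38 (mod 53).
Hence σ⁻¹(25) = 38.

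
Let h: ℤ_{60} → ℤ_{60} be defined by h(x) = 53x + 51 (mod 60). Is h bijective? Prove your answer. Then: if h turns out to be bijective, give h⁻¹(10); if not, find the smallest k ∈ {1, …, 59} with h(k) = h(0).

23

Recall: h is injective when h(u) = h(v) forces u = v.
Suppose h(u) = h(v) in ℤ_{60}. Then 53u + 51 ≡ 53v + 51 (mod 60), so 53(u − v) ≡ 0 (mod 60).
Since gcd(53, 60) = 1, 53 is invertible modulo 60, thus u − v ≡ 0 (mod 60), i.e. u = v.
We now compute 53⁻¹ mod 60 explicitly. Euclid's algorithm: 60 = 1·53 + 7, 53 = 7·7 + 4, 7 = 1·4 + 3, 4 = 1·3 + 1; back-substituting gives 1 = 17·53 − 15·60, so 53⁻¹ ≡ 17 (mod 60).
For any y ∈ ℤ_{60}, x = 17(y − 51) mod 60 satisfies h(x) = 53·17(y − 51) + 51 ≡ y (since 53·17 ≡ 1 mod 60). So every y has a preimage.
Thus h is bijective.
Since h is bijective, we find h⁻¹(10): we need 53x ≡ 10 − 51 ≡ 19 (mod 60). Using 53⁻¹ = 17: x ≡ 17·19 = 323 = 5·60 + 23, so x = 23.
Check: h(23) = 53·23 + 51 = 1270 = 21·60 + 10 ≡ 10 (mod 60).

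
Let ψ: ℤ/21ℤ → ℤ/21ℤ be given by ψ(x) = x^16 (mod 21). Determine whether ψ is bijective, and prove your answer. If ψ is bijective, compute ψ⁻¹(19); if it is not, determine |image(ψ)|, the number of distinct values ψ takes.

ψ(2): Repeated squaring mod 21: 2^1 ≡ 2, 2^2 ≡ 2² = 4, 2^4 ≡ 4² = 16, 2^8 ≡ 16² = 256 ≡ 4, 2^16 ≡ 4² = 16. So 2^16 ≡ 16 (mod 21).
ψ(5): Repeated squaring mod 21: 5^1 ≡ 5, 5^2 ≡ 5² = 25 ≡ 4, 5^4 ≡ 4² = 16, 5^8 ≡ 16² = 256 ≡ 4, 5^16 ≡ 4² = 16. So 5^16 ≡ 16 (mod 21).
So ψ(2) = ψ(5) = 16 while 2 ≠ 5, hence ψ is not injective, hence not bijective.
Since ψ is not bijective, we determine |image(ψ)|. Computing x^16 mod 21 for each x (by repeated squaring, reducing mod 21 at every step), the values ψ(0), ψ(1), …, ψ(20) are: 0, 1, 16, 18, 4, 16, 15, 7, 1, 9, 4, 4, 9, 1, 7, 15, 16, 4, 18, 16, 1.
The distinct values are {0, 1, 4, 7, 9, 15, 16, 18}; there are 8 of them.

8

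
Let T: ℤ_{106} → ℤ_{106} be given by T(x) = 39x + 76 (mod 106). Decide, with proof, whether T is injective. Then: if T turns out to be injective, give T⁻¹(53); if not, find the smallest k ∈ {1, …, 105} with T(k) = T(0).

Suppose T(u) = T(v) in ℤ_{106}. Then 39u + 76 ≡ 39v + 76 (mod 106), so 39(u − v) ≡ 0 (mod 106).
Since gcd(39, 106) = 1, 39 is invertible modulo 106, thus u − v ≡ 0 (mod 106), i.e. u = v.
Therefore T is injective.
We now compute 39⁻¹ mod 106 explicitly. Euclid's algorithm: 106 = 2·39 + 28, 39 = 1·28 + 11, 28 = 2·11 + 6, 11 = 1·6 + 5, 6 = 1·5 + 1; back-substituting gives 1 = 87·39 − 32·106, so 39⁻¹ ≡ 87 (mod 106).
Since T is injective, we compute T⁻¹(53): solve 39x + 76 ≡ 53 (mod 106), i.e. 39x ≡ 83 (mod 106).
Multiplying by 39⁻¹ = 87 gives x ≡ 87·83 = 7221 = 68·106 + 13 ≡ 13 (mod 106).
Check: T(13) = 39·13 + 76 = 583 = 5·106 + 53 ≡ 53 (mod 106).

13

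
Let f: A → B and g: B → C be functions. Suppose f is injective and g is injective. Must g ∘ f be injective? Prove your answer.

Suppose (g ∘ f)(u) = (g ∘ f)(v), i.e. g(f(u)) = g(f(v)).
Since g is injective, f(u) = f(v). Since f is injective, u = v. Thus g ∘ f is injective.

injective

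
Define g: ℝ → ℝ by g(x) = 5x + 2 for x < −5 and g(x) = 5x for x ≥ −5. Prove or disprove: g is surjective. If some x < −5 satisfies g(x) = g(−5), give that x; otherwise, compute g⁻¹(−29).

-27/5

Both pieces are strictly increasing (slopes 5 and 5), so each is injective on its own interval.
The left piece maps (−∞, −5) onto (−∞, −23); the right piece maps [−5, ∞) onto [−25, ∞).
The union (−∞, −23) ∪ [−25, ∞) covers ℝ, so g is surjective.
For the follow-up: the images overlap, so an x < −5 with g(x) = g(−5) exists. g(−5) = −25; solving 5x + 2 = −25 for x < −5 gives x = (−25 − 2)/5 = −27/5.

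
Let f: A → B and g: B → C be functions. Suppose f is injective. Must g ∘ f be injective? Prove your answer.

No. Take A = B = C = {0, 1}, f = identity (injective), and g(x) = 0 for every x.
Then (g ∘ f)(0) = 0 = (g ∘ f)(1) with 0 ≠ 1, so g ∘ f is not injective.

not injective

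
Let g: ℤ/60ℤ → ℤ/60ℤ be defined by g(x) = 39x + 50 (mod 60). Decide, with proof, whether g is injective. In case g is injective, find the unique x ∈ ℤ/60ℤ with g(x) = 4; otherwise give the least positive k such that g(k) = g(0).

20

We have gcd(39, 60) = 3 > 1. Taking x_1 = 0 and x_2 = 20: g(0) = 50 and g(20) = 39·20 + 50 = 830 ≡ 50 (mod 60).
So g(0) = g(20) while 0 ≠ 20, so g is not injective.
Since g is not injective, we find the least positive k with g(k) = g(0): this means 39k ≡ 0 (mod 60), i.e. 60 ∣ 39k. Since gcd(39, 60) = 3, dividing through by 3 this holds exactly when 20 ∣ 13k, and as gcd(13, 20) = 1, exactly when 20 ∣ k.
The smallest positive such k is 20.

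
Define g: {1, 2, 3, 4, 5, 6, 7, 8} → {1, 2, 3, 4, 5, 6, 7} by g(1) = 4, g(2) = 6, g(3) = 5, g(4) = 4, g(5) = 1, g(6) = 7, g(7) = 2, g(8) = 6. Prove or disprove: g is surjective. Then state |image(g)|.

No element maps to 3, so g is not surjective.
The image of g is {1, 2, 4, 5, 6, 7}, which has 6 elements.

6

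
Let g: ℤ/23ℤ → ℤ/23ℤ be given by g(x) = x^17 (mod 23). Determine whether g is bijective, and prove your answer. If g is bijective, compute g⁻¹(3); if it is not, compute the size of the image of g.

Since 23 is prime, the nonzero elements of ℤ/23ℤ form a cyclic group of order 22.
As gcd(17, 22) = 1, raising to the 17th power is a bijection on this group: if a^17 ≡ b^17 then (ab^{−1})^17 = 1, and the only element of order dividing gcd(17, 22) = 1 is 1, so a = b.
With g(0) = 0 this makes g injective on all of ℤ/23ℤ, hence bijective (finite equal-size domain and codomain). In particular g is bijective.
Since g is bijective, we find the preimage of 3. The inverse of x ↦ x^17 on (ℤ/23ℤ)^× is x ↦ x^13, because 17·13 = 221 = 10·22 + 1 ≡ 1 (mod 22) and x^{22} = 1 for x ≠ 0 (Fermat). So g⁻¹(3) = 3^13 mod 23.
Repeated squaring mod 23: 3^1 ≡ 3, 3^2 ≡ 3² = 9, 3^4 ≡ 9² = 81 ≡ 12, 3^8 ≡ 12² = 144 ≡ 6. Since 13 = 8 + 4 + 1, 3^13 ≡ 6·12·3: 6·12 = 72 ≡ 3, then 3·3 = 9. So 3^13 ≡ 9 (mod 23).
Hence g⁻¹(3) = 9.

9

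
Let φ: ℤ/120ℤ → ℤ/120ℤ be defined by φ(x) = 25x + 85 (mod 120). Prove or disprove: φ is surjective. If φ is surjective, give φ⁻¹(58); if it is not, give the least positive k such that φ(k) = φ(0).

24

Since gcd(25, 120) = 5, we have 25x ≡ 0 (mod 5) for all x, so φ(x) ≡ 0 (mod 5).
But 1 ≢ 0 (mod 5), so 1 ∈ ℤ/120ℤ has no preimage. So φ is not surjective.
Since φ is not surjective, we find the least positive k with φ(k) = φ(0): this means 25k ≡ 0 (mod 120), i.e. 120 ∣ 25k. Since gcd(25, 120) = 5, dividing through by 5 this holds exactly when 24 ∣ 5k, and as gcd(5, 24) = 1, exactly when 24 ∣ k.
The smallest positive such k is 24.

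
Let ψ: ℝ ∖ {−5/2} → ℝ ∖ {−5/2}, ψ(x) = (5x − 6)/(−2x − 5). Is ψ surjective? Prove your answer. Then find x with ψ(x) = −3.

For any y ≠ −5/2, solving y(−2x − 5) = 5x − 6 for x gives a well-defined x ≠ −5/2. So ψ is surjective.
Solving ψ(x) = −3: cross-multiplying gives 5x − 6 = −3(−2x − 5), which rearranges to −1x = 21, so x = −21.

-21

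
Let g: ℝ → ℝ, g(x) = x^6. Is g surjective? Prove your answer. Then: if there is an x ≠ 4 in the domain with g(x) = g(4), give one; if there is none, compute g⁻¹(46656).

Since 6 is even, x^6 ≥ 0 for all x ∈ ℝ, so −1 ∈ ℝ has no preimage. Thus g is not surjective.
For the follow-up, such an x exists: taking x = −4 ∈ ℝ gives g(−4) = 4096 = g(4) with −4 ≠ 4.

-4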